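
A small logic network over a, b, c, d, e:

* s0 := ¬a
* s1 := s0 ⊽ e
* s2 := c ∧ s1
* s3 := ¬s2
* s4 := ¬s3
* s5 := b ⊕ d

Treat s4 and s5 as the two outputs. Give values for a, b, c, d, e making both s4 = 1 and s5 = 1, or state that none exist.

Check with a=1, b=1, c=1, d=0, e=0:
s0 = ¬a = ¬1 = 0
s1 = s0 ⊽ e = 0 ⊽ 0 = 1
s2 = c ∧ s1 = 1 ∧ 1 = 1
s3 = ¬s2 = ¬1 = 0
s4 = ¬s3 = ¬0 = 1
s5 = b ⊕ d = 1 ⊕ 0 = 1
So s4 = 1 and s5 = 1.

a=1, b=1, c=1, d=0, e=0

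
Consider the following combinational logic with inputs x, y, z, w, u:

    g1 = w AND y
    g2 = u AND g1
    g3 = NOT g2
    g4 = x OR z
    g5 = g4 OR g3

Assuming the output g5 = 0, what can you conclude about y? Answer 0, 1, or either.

1

g5 = g4 OR g3 must be 0, so both g4 = 0 and g3 = 0.
g4 = x OR z must be 0, so both x = 0 and z = 0.
g3 = NOT g2 must be 0, so g2 = 1.
Every assignment with g5 = 0 has y = 1; there are 1 such assignment(s).
  x=0, y=1, z=0, w=1, u=1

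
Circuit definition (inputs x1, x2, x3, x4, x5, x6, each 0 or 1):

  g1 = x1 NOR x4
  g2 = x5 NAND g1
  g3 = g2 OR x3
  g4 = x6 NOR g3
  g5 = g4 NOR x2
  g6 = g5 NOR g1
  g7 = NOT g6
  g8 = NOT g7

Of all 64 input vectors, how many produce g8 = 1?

24

g8 = NOT g7 must be 1, so g7 = 0.
g7 = NOT g6 must be 0, so g6 = 1.
Enumerating the 64 input combinations, 24 give g8 = 1 and 40 give g8 = 0.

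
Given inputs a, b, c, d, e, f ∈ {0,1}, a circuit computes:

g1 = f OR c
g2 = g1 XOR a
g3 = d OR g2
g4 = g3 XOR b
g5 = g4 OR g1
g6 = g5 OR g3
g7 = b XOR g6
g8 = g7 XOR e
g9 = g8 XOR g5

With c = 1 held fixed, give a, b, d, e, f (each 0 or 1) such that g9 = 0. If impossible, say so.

g9 = g8 XOR g5 must be 0, so g8 and g5 are equal.
Check with c = 1 and a=0, b=1, d=1, e=1, f=1:
g1 = f OR c = 1 OR 1 = 1
g2 = g1 XOR a = 1 XOR 0 = 1
g3 = d OR g2 = 1 OR 1 = 1
g4 = g3 XOR b = 1 XOR 1 = 0
g5 = g4 OR g1 = 0 OR 1 = 1
g6 = g5 OR g3 = 1 OR 1 = 1
g7 = b XOR g6 = 1 XOR 1 = 0
g8 = g7 XOR e = 0 XOR 1 = 1
g9 = g8 XOR g5 = 1 XOR 1 = 0
So g9 = 0.

a=0, b=1, d=1, e=1, f=1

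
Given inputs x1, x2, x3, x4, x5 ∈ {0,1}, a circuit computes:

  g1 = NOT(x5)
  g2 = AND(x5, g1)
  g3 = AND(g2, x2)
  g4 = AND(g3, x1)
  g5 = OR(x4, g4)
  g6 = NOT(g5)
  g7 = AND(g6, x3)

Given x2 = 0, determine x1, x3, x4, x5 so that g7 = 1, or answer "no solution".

Check with x2 = 0 and x1=1, x3=1, x4=0, x5=1:
g1 = NOT(x5) = NOT 1 = 0
g2 = AND(x5, g1) = AND(1, 0) = 0
g3 = AND(g2, x2) = AND(0, 0) = 0
g4 = AND(g3, x1) = AND(0, 1) = 0
g5 = OR(x4, g4) = OR(0, 0) = 0
g6 = NOT(g5) = NOT 0 = 1
g7 = AND(g6, x3) = AND(1, 1) = 1
So g7 = 1.

x1=1, x3=1, x4=0, x5=1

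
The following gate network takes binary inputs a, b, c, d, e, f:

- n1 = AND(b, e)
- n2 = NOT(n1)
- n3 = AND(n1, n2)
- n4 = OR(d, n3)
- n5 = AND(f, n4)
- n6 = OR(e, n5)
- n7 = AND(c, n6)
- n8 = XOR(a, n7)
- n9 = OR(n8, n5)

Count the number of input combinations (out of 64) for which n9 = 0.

24

n9 = OR(n8, n5) must be 0, so both n8 = 0 and n5 = 0.
n8 = XOR(a, n7) must be 0, so a and n7 are equal.
Enumerating the 64 input combinations, 24 give n9 = 0 and 40 give n9 = 1.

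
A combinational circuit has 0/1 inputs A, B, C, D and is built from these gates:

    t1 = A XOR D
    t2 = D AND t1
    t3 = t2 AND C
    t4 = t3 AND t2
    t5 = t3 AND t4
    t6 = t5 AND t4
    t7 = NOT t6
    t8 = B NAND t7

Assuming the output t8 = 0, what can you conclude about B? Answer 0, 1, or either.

t8 = B NAND t7 must be 0, so both B = 1 and t7 = 1.
t7 = NOT t6 must be 1, so t6 = 0.
t6 = t5 AND t4 must be 0, so at least one of t5, t4 is 0.
Every assignment with t8 = 0 has B = 1; there are 7 such assignment(s).

1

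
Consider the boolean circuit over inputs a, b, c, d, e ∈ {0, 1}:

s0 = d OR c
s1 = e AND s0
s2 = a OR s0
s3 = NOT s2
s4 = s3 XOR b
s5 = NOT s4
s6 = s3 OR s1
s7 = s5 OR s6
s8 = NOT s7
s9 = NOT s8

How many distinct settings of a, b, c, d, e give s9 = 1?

s9 = NOT s8 must be 1, so s8 = 0.
s8 = NOT s7 must be 0, so s7 = 1.
Enumerating the 32 input combinations, 24 give s9 = 1 and 8 give s9 = 0.

24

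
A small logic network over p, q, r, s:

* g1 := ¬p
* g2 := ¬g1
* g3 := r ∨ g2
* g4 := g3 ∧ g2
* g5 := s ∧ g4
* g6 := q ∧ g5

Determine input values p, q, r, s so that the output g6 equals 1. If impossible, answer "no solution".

p=1, q=1, r=1, s=1

Check with p=1, q=1, r=1, s=1:
g1 = ¬p = ¬1 = 0
g2 = ¬g1 = ¬0 = 1
g3 = r ∨ g2 = 1 ∨ 1 = 1
g4 = g3 ∧ g2 = 1 ∧ 1 = 1
g5 = s ∧ g4 = 1 ∧ 1 = 1
g6 = q ∧ g5 = 1 ∧ 1 = 1
So g6 = 1 as required.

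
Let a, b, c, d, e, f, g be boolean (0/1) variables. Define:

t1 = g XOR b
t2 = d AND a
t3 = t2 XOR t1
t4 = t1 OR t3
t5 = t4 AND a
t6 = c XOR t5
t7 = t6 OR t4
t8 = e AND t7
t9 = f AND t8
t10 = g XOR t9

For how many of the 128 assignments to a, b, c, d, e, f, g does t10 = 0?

t10 = g XOR t9 must be 0, so g and t9 are equal.
Enumerating the 128 input combinations, 64 give t10 = 0 and 64 give t10 = 1.

64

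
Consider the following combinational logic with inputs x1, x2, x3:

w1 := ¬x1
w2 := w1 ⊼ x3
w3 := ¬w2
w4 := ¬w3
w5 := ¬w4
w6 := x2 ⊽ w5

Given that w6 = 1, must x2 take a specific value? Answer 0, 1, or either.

0

w6 = x2 ⊽ w5 must be 1, so both x2 = 0 and w5 = 0.
Every assignment with w6 = 1 has x2 = 0; there are 3 such assignment(s).
  x1=0, x2=0, x3=0
  x1=1, x2=0, x3=0
  x1=1, x2=0, x3=1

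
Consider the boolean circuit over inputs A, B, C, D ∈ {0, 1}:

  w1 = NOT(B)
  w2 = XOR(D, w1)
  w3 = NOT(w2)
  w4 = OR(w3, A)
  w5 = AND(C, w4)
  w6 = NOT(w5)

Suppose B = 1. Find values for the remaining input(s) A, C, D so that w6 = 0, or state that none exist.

w6 = NOT(w5) must be 0, so w5 = 1.
w5 = AND(C, w4) must be 1, so both C = 1 and w4 = 1.
Check with B = 1 and A=1, C=1, D=0:
w1 = NOT(B) = NOT 1 = 0
w2 = XOR(D, w1) = XOR(0, 0) = 0
w3 = NOT(w2) = NOT 0 = 1
w4 = OR(w3, A) = OR(1, 1) = 1
w5 = AND(C, w4) = AND(1, 1) = 1
w6 = NOT(w5) = NOT 1 = 0
So w6 = 0.

A=1, C=1, D=0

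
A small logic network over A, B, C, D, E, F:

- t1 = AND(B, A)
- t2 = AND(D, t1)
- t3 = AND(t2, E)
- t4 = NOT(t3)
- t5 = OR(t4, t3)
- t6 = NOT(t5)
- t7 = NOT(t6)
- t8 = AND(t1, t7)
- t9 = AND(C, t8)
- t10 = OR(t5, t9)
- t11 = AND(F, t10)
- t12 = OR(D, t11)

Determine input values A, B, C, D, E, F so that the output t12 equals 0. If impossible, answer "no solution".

A=1, B=1, C=1, D=0, E=1, F=0

t12 = OR(D, t11) must be 0, so both D = 0 and t11 = 0.
Check with A=1, B=1, C=1, D=0, E=1, F=0:
t1 = AND(B, A) = AND(1, 1) = 1
t2 = AND(D, t1) = AND(0, 1) = 0
t3 = AND(t2, E) = AND(0, 1) = 0
t4 = NOT(t3) = NOT 0 = 1
t5 = OR(t4, t3) = OR(1, 0) = 1
t6 = NOT(t5) = NOT 1 = 0
t7 = NOT(t6) = NOT 0 = 1
t8 = AND(t1, t7) = AND(1, 1) = 1
t9 = AND(C, t8) = AND(1, 1) = 1
t10 = OR(t5, t9) = OR(1, 1) = 1
t11 = AND(F, t10) = AND(0, 1) = 0
t12 = OR(D, t11) = OR(0, 0) = 0
So t12 = 0 as required.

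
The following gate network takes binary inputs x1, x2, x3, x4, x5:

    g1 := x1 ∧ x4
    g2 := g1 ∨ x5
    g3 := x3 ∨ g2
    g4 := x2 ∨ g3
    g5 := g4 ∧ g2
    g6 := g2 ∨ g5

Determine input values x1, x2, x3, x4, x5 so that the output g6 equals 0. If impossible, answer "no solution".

g6 = g2 ∨ g5 must be 0, so both g2 = 0 and g5 = 0.
Check with x1=1, x2=0, x3=1, x4=0, x5=0:
g1 = x1 ∧ x4 = 1 ∧ 0 = 0
g2 = g1 ∨ x5 = 0 ∨ 0 = 0
g3 = x3 ∨ g2 = 1 ∨ 0 = 1
g4 = x2 ∨ g3 = 0 ∨ 1 = 1
g5 = g4 ∧ g2 = 1 ∧ 0 = 0
g6 = g2 ∨ g5 = 0 ∨ 0 = 0
So g6 = 0 as required.

x1=1, x2=0, x3=1, x4=0, x5=0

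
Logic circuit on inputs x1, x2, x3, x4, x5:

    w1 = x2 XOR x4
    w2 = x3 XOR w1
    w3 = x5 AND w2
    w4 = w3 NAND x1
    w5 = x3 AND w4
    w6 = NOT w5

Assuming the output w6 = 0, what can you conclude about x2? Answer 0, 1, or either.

Both values of x2 occur among assignments with w6 = 0:
  x2=0: x1=0, x2=0, x3=1, x4=0, x5=0
  x2=1: x1=0, x2=1, x3=1, x4=0, x5=0

either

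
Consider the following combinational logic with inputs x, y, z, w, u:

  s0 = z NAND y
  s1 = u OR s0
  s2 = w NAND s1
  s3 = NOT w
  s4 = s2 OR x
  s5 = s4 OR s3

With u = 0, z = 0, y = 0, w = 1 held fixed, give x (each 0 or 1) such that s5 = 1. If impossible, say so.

x=1

s5 = s4 OR s3 must be 1, so at least one of s4, s3 is 1.
Check with u = 0, z = 0, y = 0, w = 1 and x=1:
s0 = z NAND y = 0 NAND 0 = 1
s1 = u OR s0 = 0 OR 1 = 1
s2 = w NAND s1 = 1 NAND 1 = 0
s3 = NOT w = NOT 1 = 0
s4 = s2 OR x = 0 OR 1 = 1
s5 = s4 OR s3 = 1 OR 0 = 1
So s5 = 1.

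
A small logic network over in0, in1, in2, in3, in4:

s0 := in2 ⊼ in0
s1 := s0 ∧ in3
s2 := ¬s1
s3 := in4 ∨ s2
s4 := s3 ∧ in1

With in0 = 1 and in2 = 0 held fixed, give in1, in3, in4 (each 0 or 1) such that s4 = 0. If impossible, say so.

Check with in0 = 1 and in2 = 0 and in1=0, in3=1, in4=1:
s0 = in2 ⊼ in0 = 0 ⊼ 1 = 1
s1 = s0 ∧ in3 = 1 ∧ 1 = 1
s2 = ¬s1 = ¬1 = 0
s3 = in4 ∨ s2 = 1 ∨ 0 = 1
s4 = s3 ∧ in1 = 1 ∧ 0 = 0
So s4 = 0.

in1=0, in3=1, in4=1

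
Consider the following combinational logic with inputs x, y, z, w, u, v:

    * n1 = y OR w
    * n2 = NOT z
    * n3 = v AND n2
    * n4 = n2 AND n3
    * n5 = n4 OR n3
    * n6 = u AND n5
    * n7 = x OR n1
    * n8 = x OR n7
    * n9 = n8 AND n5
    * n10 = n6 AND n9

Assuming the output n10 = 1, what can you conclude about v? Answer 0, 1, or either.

n10 = n6 AND n9 must be 1, so both n6 = 1 and n9 = 1.
n6 = u AND n5 must be 1, so both u = 1 and n5 = 1.
Every assignment with n10 = 1 has v = 1; there are 7 such assignment(s).

1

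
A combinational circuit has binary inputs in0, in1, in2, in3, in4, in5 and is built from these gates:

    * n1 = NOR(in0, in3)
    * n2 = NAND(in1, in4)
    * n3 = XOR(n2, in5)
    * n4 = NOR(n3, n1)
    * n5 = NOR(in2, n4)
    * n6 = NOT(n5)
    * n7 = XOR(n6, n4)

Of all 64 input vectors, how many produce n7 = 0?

44

n7 = XOR(n6, n4) must be 0, so n6 and n4 are equal.
Enumerating the 64 input combinations, 44 give n7 = 0 and 20 give n7 = 1.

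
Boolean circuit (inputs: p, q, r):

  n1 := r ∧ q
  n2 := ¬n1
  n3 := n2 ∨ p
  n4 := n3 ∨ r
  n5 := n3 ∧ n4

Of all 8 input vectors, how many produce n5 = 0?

1

n5 = n3 ∧ n4 must be 0, so at least one of n3, n4 is 0.
Satisfying assignments:
  p=0, q=1, r=1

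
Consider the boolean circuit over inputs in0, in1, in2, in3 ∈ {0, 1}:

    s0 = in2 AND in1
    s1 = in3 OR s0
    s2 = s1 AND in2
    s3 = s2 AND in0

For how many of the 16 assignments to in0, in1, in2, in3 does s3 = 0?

s3 = s2 AND in0 must be 0, so at least one of s2, in0 is 0.
Enumerating the 16 input combinations, 13 give s3 = 0 and 3 give s3 = 1.

13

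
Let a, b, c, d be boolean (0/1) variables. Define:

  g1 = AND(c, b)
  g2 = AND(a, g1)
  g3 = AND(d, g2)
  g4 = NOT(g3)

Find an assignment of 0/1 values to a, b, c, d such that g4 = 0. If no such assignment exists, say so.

a=1, b=1, c=1, d=1

g4 = NOT(g3) must be 0, so g3 = 1.
g3 = AND(d, g2) must be 1, so both d = 1 and g2 = 1.
g2 = AND(a, g1) must be 1, so both a = 1 and g1 = 1.
Check with a=1, b=1, c=1, d=1:
g1 = AND(c, b) = AND(1, 1) = 1
g2 = AND(a, g1) = AND(1, 1) = 1
g3 = AND(d, g2) = AND(1, 1) = 1
g4 = NOT(g3) = NOT 1 = 0
So g4 = 0 as required.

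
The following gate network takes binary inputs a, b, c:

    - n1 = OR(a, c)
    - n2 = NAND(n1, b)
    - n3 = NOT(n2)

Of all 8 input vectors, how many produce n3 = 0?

n3 = NOT(n2) must be 0, so n2 = 1.
n2 = NAND(n1, b) must be 1, so at least one of n1, b is 0.
Satisfying assignments:
  a=0, b=0, c=0
  a=0, b=0, c=1
  a=0, b=1, c=0
  a=1, b=0, c=0
  a=1, b=0, c=1

5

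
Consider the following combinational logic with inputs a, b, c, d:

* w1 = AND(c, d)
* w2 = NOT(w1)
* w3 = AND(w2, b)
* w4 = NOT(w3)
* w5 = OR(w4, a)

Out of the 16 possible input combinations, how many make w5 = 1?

w5 = OR(w4, a) must be 1, so at least one of w4, a is 1.
Enumerating the 16 input combinations, 13 give w5 = 1 and 3 give w5 = 0.

13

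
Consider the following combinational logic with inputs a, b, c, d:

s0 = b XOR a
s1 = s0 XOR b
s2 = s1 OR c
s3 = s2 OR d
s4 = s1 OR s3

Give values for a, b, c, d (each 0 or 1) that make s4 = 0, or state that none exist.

s4 = s1 OR s3 must be 0, so both s1 = 0 and s3 = 0.
s1 = s0 XOR b must be 0, so s0 and b are equal.
s3 = s2 OR d must be 0, so both s2 = 0 and d = 0.
Check with a=0, b=1, c=0, d=0:
s0 = b XOR a = 1 XOR 0 = 1
s1 = s0 XOR b = 1 XOR 1 = 0
s2 = s1 OR c = 0 OR 0 = 0
s3 = s2 OR d = 0 OR 0 = 0
s4 = s1 OR s3 = 0 OR 0 = 0
So s4 = 0 as required.

a=0, b=1, c=0, d=0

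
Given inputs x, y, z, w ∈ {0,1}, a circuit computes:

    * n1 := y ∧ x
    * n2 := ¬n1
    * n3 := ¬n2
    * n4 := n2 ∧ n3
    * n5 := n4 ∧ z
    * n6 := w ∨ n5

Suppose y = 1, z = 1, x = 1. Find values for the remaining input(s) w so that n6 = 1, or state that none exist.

w=1

Check with y = 1, z = 1, x = 1 and w=1:
n1 = y ∧ x = 1 ∧ 1 = 1
n2 = ¬n1 = ¬1 = 0
n3 = ¬n2 = ¬0 = 1
n4 = n2 ∧ n3 = 0 ∧ 1 = 0
n5 = n4 ∧ z = 0 ∧ 1 = 0
n6 = w ∨ n5 = 1 ∨ 0 = 1
So n6 = 1.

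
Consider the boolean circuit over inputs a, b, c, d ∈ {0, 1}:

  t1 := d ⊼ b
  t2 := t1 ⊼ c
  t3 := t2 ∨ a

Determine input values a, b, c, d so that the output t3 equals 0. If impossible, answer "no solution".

a=0, b=0, c=1, d=1

Check with a=0, b=0, c=1, d=1:
t1 = d ⊼ b = 1 ⊼ 0 = 1
t2 = t1 ⊼ c = 1 ⊼ 1 = 0
t3 = t2 ∨ a = 0 ∨ 0 = 0
So t3 = 0 as required.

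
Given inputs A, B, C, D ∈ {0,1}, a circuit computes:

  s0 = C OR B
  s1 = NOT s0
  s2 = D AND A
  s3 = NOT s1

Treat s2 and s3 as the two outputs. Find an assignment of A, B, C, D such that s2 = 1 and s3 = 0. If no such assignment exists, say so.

Check with A=1 B=0 C=0 D=1:
s0 = C OR B = 0 OR 0 = 0
s1 = NOT s0 = NOT 0 = 1
s2 = D AND A = 1 AND 1 = 1
s3 = NOT s1 = NOT 1 = 0
So s2 = 1 and s3 = 0.

A=1 B=0 C=0 D=1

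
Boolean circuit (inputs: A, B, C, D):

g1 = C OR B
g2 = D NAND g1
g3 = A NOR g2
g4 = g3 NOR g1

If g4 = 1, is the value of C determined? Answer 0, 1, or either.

g4 = g3 NOR g1 must be 1, so both g3 = 0 and g1 = 0.
g3 = A NOR g2 must be 0, so at least one of A, g2 is 1.
g1 = C OR B must be 0, so both C = 0 and B = 0.
Every assignment with g4 = 1 has C = 0; there are 4 such assignment(s).
  A=0, B=0, C=0, D=0
  A=0, B=0, C=0, D=1
  A=1, B=0, C=0, D=0
  A=1, B=0, C=0, D=1

0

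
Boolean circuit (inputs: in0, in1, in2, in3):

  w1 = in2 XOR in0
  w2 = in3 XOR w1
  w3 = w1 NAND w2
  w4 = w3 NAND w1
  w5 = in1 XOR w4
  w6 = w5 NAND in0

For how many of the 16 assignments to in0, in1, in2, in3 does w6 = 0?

4

w6 = w5 NAND in0 must be 0, so both w5 = 1 and in0 = 1.
w5 = in1 XOR w4 must be 1, so in1 and w4 differ.
Satisfying assignments:
  in0=1, in1=0, in2=0, in3=0
  in0=1, in1=0, in2=1, in3=0
  in0=1, in1=0, in2=1, in3=1
  in0=1, in1=1, in2=0, in3=1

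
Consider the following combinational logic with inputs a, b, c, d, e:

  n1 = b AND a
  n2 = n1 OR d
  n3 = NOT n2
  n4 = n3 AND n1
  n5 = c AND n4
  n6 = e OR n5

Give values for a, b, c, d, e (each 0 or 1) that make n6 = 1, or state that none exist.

Check with a=1 b=0 c=1 d=0 e=1:
n1 = b AND a = 0 AND 1 = 0
n2 = n1 OR d = 0 OR 0 = 0
n3 = NOT n2 = NOT 0 = 1
n4 = n3 AND n1 = 1 AND 0 = 0
n5 = c AND n4 = 1 AND 0 = 0
n6 = e OR n5 = 1 OR 0 = 1
So n6 = 1 as required.

a=1 b=0 c=1 d=0 e=1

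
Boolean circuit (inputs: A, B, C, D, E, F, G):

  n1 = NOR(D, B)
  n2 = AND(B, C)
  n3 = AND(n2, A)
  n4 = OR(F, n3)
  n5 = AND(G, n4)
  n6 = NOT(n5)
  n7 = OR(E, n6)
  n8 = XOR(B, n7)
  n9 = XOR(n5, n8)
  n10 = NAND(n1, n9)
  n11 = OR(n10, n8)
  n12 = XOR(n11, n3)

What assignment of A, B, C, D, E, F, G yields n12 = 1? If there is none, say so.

n12 = XOR(n11, n3) must be 1, so n11 and n3 differ.
Check with A=0, B=0, C=1, D=1, E=0, F=1, G=1:
n1 = NOR(D, B) = NOR(1, 0) = 0
n2 = AND(B, C) = AND(0, 1) = 0
n3 = AND(n2, A) = AND(0, 0) = 0
n4 = OR(F, n3) = OR(1, 0) = 1
n5 = AND(G, n4) = AND(1, 1) = 1
n6 = NOT(n5) = NOT 1 = 0
n7 = OR(E, n6) = OR(0, 0) = 0
n8 = XOR(B, n7) = XOR(0, 0) = 0
n9 = XOR(n5, n8) = XOR(1, 0) = 1
n10 = NAND(n1, n9) = NAND(0, 1) = 1
n11 = OR(n10, n8) = OR(1, 0) = 1
n12 = XOR(n11, n3) = XOR(1, 0) = 1
So n12 = 1 as required.

A=0, B=0, C=1, D=1, E=0, F=1, G=1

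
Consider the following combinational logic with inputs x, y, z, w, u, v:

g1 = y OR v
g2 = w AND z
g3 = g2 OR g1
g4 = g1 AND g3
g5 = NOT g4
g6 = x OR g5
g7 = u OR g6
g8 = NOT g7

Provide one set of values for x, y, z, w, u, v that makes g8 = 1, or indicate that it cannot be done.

g8 = NOT g7 must be 1, so g7 = 0.
g7 = u OR g6 must be 0, so both u = 0 and g6 = 0.
g6 = x OR g5 must be 0, so both x = 0 and g5 = 0.
Check with x=0 y=0 z=0 w=0 u=0 v=1:
g1 = y OR v = 0 OR 1 = 1
g2 = w AND z = 0 AND 0 = 0
g3 = g2 OR g1 = 0 OR 1 = 1
g4 = g1 AND g3 = 1 AND 1 = 1
g5 = NOT g4 = NOT 1 = 0
g6 = x OR g5 = 0 OR 0 = 0
g7 = u OR g6 = 0 OR 0 = 0
g8 = NOT g7 = NOT 0 = 1
So g8 = 1 as required.

x=0 y=0 z=0 w=0 u=0 v=1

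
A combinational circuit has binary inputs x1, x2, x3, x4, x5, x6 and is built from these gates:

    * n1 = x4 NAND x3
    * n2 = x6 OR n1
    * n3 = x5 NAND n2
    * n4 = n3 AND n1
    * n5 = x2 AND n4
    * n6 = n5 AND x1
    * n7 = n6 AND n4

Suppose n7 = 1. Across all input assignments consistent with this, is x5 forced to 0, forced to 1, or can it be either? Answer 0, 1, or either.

0

n7 = n6 AND n4 must be 1, so both n6 = 1 and n4 = 1.
n6 = n5 AND x1 must be 1, so both n5 = 1 and x1 = 1.
Every assignment with n7 = 1 has x5 = 0; there are 6 such assignment(s).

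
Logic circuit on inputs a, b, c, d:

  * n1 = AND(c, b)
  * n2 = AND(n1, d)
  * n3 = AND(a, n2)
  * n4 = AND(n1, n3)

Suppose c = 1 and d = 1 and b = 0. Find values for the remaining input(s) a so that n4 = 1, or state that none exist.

no solution exists

With c = 1 and d = 1 and b = 0 fixed, none of the 2 settings of a give n4 = 1.
For example, with a=0:
n1 = AND(c, b) = AND(1, 0) = 0
n2 = AND(n1, d) = AND(0, 1) = 0
n3 = AND(a, n2) = AND(0, 0) = 0
n4 = AND(n1, n3) = AND(0, 0) = 0
giving n4 = 0 ≠ 1.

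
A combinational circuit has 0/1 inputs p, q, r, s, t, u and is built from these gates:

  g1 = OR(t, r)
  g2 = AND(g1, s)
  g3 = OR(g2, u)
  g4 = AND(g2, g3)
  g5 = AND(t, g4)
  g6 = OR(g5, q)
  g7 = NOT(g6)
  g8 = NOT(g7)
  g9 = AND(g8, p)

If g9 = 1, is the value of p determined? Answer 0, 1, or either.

g9 = AND(g8, p) must be 1, so both g8 = 1 and p = 1.
g8 = NOT(g7) must be 1, so g7 = 0.
Every assignment with g9 = 1 has p = 1; there are 20 such assignment(s).

1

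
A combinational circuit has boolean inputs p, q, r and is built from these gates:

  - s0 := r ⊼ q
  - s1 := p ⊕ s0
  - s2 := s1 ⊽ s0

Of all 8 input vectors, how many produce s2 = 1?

s2 = s1 ⊽ s0 must be 1, so both s1 = 0 and s0 = 0.
s1 = p ⊕ s0 must be 0, so p and s0 are equal.
Satisfying assignments:
  p=0, q=1, r=1

1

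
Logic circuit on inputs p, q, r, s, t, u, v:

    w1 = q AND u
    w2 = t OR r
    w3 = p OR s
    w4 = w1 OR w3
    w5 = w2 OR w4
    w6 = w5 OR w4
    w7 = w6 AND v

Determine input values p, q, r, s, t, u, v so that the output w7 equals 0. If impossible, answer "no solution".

w7 = w6 AND v must be 0, so at least one of w6, v is 0.
Check with p=0, q=0, r=1, s=0, t=0, u=1, v=0:
w1 = q AND u = 0 AND 1 = 0
w2 = t OR r = 0 OR 1 = 1
w3 = p OR s = 0 OR 0 = 0
w4 = w1 OR w3 = 0 OR 0 = 0
w5 = w2 OR w4 = 1 OR 0 = 1
w6 = w5 OR w4 = 1 OR 0 = 1
w7 = w6 AND v = 1 AND 0 = 0
So w7 = 0 as required.

p=0, q=0, r=1, s=0, t=0, u=1, v=0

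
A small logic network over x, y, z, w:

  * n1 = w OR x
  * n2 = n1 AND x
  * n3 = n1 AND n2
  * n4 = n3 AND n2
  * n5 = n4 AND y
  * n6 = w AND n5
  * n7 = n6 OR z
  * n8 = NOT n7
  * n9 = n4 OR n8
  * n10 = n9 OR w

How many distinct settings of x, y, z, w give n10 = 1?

14

n10 = n9 OR w must be 1, so at least one of n9, w is 1.
Enumerating the 16 input combinations, 14 give n10 = 1 and 2 give n10 = 0.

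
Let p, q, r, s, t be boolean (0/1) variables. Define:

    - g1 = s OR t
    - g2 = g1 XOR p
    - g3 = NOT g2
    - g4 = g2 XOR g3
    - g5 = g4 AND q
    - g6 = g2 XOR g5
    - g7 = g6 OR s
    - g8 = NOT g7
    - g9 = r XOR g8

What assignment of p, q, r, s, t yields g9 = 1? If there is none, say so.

Check with p=1 q=1 r=1 s=0 t=1:
g1 = s OR t = 0 OR 1 = 1
g2 = g1 XOR p = 1 XOR 1 = 0
g3 = NOT g2 = NOT 0 = 1
g4 = g2 XOR g3 = 0 XOR 1 = 1
g5 = g4 AND q = 1 AND 1 = 1
g6 = g2 XOR g5 = 0 XOR 1 = 1
g7 = g6 OR s = 1 OR 0 = 1
g8 = NOT g7 = NOT 1 = 0
g9 = r XOR g8 = 1 XOR 0 = 1
So g9 = 1 as required.

p=1 q=1 r=1 s=0 t=1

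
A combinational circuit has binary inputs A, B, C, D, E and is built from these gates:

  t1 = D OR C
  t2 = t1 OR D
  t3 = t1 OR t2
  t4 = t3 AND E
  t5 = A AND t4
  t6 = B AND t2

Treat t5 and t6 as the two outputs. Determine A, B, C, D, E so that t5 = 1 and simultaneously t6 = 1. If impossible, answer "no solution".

A=1, B=1, C=1, D=0, E=1

Check with A=1, B=1, C=1, D=0, E=1:
t1 = D OR C = 0 OR 1 = 1
t2 = t1 OR D = 1 OR 0 = 1
t3 = t1 OR t2 = 1 OR 1 = 1
t4 = t3 AND E = 1 AND 1 = 1
t5 = A AND t4 = 1 AND 1 = 1
t6 = B AND t2 = 1 AND 1 = 1
So t5 = 1 and t6 = 1.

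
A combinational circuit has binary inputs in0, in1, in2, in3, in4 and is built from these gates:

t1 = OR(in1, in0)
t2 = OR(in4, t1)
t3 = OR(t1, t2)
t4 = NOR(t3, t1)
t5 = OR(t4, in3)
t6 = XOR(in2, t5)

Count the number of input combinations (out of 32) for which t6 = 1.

t6 = XOR(in2, t5) must be 1, so in2 and t5 differ.
Enumerating the 32 input combinations, 16 give t6 = 1 and 16 give t6 = 0.

16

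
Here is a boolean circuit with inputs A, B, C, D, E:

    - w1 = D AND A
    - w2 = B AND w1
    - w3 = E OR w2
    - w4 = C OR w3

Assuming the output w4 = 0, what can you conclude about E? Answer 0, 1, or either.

0

w4 = C OR w3 must be 0, so both C = 0 and w3 = 0.
w3 = E OR w2 must be 0, so both E = 0 and w2 = 0.
w2 = B AND w1 must be 0, so at least one of B, w1 is 0.
Every assignment with w4 = 0 has E = 0; there are 7 such assignment(s).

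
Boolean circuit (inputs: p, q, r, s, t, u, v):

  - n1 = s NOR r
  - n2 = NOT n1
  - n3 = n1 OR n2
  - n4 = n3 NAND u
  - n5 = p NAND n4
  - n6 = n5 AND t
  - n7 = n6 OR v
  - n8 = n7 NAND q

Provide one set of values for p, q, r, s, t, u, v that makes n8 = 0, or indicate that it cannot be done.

p=1, q=1, r=1, s=1, t=0, u=0, v=1

n8 = n7 NAND q must be 0, so both n7 = 1 and q = 1.
n7 = n6 OR v must be 1, so at least one of n6, v is 1.
Check with p=1, q=1, r=1, s=1, t=0, u=0, v=1:
n1 = s NOR r = 1 NOR 1 = 0
n2 = NOT n1 = NOT 0 = 1
n3 = n1 OR n2 = 0 OR 1 = 1
n4 = n3 NAND u = 1 NAND 0 = 1
n5 = p NAND n4 = 1 NAND 1 = 0
n6 = n5 AND t = 0 AND 0 = 0
n7 = n6 OR v = 0 OR 1 = 1
n8 = n7 NAND q = 1 NAND 1 = 0
So n8 = 0 as required.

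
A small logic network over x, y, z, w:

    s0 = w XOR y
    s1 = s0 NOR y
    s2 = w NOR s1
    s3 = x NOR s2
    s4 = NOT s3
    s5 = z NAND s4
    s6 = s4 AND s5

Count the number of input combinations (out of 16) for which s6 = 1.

5

s6 = s4 AND s5 must be 1, so both s4 = 1 and s5 = 1.
Enumerating the 16 input combinations, 5 give s6 = 1 and 11 give s6 = 0.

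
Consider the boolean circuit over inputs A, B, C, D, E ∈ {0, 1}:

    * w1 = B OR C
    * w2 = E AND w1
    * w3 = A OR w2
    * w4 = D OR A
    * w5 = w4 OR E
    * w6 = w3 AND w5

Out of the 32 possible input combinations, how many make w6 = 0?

10

w6 = w3 AND w5 must be 0, so at least one of w3, w5 is 0.
Enumerating the 32 input combinations, 10 give w6 = 0 and 22 give w6 = 1.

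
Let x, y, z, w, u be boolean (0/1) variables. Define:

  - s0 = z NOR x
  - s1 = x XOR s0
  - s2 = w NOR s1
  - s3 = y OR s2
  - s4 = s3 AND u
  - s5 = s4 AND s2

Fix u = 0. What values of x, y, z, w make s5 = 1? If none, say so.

With u = 0 fixed, none of the 16 settings of x, y, z, w give s5 = 1.
For example, with x=1, y=1, z=1, w=0:
s0 = z NOR x = 1 NOR 1 = 0
s1 = x XOR s0 = 1 XOR 0 = 1
s2 = w NOR s1 = 0 NOR 1 = 0
s3 = y OR s2 = 1 OR 0 = 1
s4 = s3 AND u = 1 AND 0 = 0
s5 = s4 AND s2 = 0 AND 0 = 0
giving s5 = 0 ≠ 1.

no solution exists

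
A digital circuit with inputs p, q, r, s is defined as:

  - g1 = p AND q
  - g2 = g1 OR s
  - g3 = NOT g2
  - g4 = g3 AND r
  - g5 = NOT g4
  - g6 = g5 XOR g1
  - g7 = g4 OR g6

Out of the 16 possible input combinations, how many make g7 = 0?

4

g7 = g4 OR g6 must be 0, so both g4 = 0 and g6 = 0.
g4 = g3 AND r must be 0, so at least one of g3, r is 0.
g6 = g5 XOR g1 must be 0, so g5 and g1 are equal.
Satisfying assignments:
  p=1, q=1, r=0, s=0
  p=1, q=1, r=0, s=1
  p=1, q=1, r=1, s=0
  p=1, q=1, r=1, s=1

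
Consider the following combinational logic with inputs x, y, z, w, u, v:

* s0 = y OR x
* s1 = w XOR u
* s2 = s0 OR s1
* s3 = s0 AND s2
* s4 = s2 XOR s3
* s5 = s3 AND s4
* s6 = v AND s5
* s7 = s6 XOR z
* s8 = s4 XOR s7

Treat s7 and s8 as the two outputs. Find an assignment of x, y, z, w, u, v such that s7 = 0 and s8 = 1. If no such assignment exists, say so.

x=0 y=0 z=0 w=1 u=0 v=1

Check with x=0 y=0 z=0 w=1 u=0 v=1:
s0 = y OR x = 0 OR 0 = 0
s1 = w XOR u = 1 XOR 0 = 1
s2 = s0 OR s1 = 0 OR 1 = 1
s3 = s0 AND s2 = 0 AND 1 = 0
s4 = s2 XOR s3 = 1 XOR 0 = 1
s5 = s3 AND s4 = 0 AND 1 = 0
s6 = v AND s5 = 1 AND 0 = 0
s7 = s6 XOR z = 0 XOR 0 = 0
s8 = s4 XOR s7 = 1 XOR 0 = 1
So s7 = 0 and s8 = 1.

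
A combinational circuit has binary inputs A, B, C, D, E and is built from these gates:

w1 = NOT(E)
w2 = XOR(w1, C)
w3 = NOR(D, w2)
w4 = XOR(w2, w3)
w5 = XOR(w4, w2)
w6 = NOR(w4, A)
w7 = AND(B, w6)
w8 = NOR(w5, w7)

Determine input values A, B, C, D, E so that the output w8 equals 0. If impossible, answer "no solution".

A=0, B=0, C=0, D=0, E=1

w8 = NOR(w5, w7) must be 0, so at least one of w5, w7 is 1.
Check with A=0, B=0, C=0, D=0, E=1:
w1 = NOT(E) = NOT 1 = 0
w2 = XOR(w1, C) = XOR(0, 0) = 0
w3 = NOR(D, w2) = NOR(0, 0) = 1
w4 = XOR(w2, w3) = XOR(0, 1) = 1
w5 = XOR(w4, w2) = XOR(1, 0) = 1
w6 = NOR(w4, A) = NOR(1, 0) = 0
w7 = AND(B, w6) = AND(0, 0) = 0
w8 = NOR(w5, w7) = NOR(1, 0) = 0
So w8 = 0 as required.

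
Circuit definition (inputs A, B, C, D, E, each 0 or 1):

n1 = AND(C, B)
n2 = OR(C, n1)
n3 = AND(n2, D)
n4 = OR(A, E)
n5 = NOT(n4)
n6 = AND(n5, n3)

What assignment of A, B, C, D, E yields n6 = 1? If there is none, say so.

n6 = AND(n5, n3) must be 1, so both n5 = 1 and n3 = 1.
n5 = NOT(n4) must be 1, so n4 = 0.
Check with A=0 B=0 C=1 D=1 E=0:
n1 = AND(C, B) = AND(1, 0) = 0
n2 = OR(C, n1) = OR(1, 0) = 1
n3 = AND(n2, D) = AND(1, 1) = 1
n4 = OR(A, E) = OR(0, 0) = 0
n5 = NOT(n4) = NOT 0 = 1
n6 = AND(n5, n3) = AND(1, 1) = 1
So n6 = 1 as required.

A=0 B=0 C=1 D=1 E=0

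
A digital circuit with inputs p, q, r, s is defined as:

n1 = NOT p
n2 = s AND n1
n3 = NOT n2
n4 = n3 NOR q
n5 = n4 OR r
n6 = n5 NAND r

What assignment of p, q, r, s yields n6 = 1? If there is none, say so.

p=0 q=1 r=0 s=1

n6 = n5 NAND r must be 1, so at least one of n5, r is 0.
Check with p=0 q=1 r=0 s=1:
n1 = NOT p = NOT 0 = 1
n2 = s AND n1 = 1 AND 1 = 1
n3 = NOT n2 = NOT 1 = 0
n4 = n3 NOR q = 0 NOR 1 = 0
n5 = n4 OR r = 0 OR 0 = 0
n6 = n5 NAND r = 0 NAND 0 = 1
So n6 = 1 as required.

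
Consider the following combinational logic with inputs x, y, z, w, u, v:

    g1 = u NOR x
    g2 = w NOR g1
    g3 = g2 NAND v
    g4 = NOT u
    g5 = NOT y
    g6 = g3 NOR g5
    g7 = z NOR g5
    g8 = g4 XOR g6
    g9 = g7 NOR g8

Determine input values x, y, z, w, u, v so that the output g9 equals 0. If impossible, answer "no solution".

g9 = g7 NOR g8 must be 0, so at least one of g7, g8 is 1.
Check with x=1, y=0, z=0, w=0, u=0, v=1:
g1 = u NOR x = 0 NOR 1 = 0
g2 = w NOR g1 = 0 NOR 0 = 1
g3 = g2 NAND v = 1 NAND 1 = 0
g4 = NOT u = NOT 0 = 1
g5 = NOT y = NOT 0 = 1
g6 = g3 NOR g5 = 0 NOR 1 = 0
g7 = z NOR g5 = 0 NOR 1 = 0
g8 = g4 XOR g6 = 1 XOR 0 = 1
g9 = g7 NOR g8 = 0 NOR 1 = 0
So g9 = 0 as required.

x=1, y=0, z=0, w=0, u=0, v=1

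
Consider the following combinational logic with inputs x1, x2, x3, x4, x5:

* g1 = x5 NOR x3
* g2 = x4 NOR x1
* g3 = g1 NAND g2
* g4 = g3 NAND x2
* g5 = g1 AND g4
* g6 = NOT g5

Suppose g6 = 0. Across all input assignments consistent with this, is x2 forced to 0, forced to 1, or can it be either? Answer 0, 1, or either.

either

Both values of x2 occur among assignments with g6 = 0:
  x2=0: x1=0, x2=0, x3=0, x4=0, x5=0
  x2=1: x1=0, x2=1, x3=0, x4=0, x5=0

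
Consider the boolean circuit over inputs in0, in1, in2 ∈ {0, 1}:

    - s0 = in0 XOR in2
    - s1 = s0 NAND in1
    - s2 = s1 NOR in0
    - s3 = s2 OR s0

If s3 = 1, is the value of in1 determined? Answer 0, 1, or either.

Both values of in1 occur among assignments with s3 = 1:
  in1=0: in0=0, in1=0, in2=1
  in1=1: in0=0, in1=1, in2=1

either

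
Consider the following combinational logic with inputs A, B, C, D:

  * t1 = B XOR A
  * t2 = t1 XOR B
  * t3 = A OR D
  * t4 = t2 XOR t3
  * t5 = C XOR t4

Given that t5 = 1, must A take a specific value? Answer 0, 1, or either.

Both values of A occur among assignments with t5 = 1:
  A=0: A=0, B=0, C=0, D=1
  A=1: A=1, B=0, C=1, D=0

either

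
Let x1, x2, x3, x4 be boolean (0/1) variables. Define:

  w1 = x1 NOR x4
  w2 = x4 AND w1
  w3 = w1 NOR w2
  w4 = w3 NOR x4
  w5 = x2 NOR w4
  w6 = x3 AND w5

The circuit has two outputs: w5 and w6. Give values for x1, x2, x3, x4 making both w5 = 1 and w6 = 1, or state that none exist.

x1=1, x2=0, x3=1, x4=0

Check with x1=1, x2=0, x3=1, x4=0:
w1 = x1 NOR x4 = 1 NOR 0 = 0
w2 = x4 AND w1 = 0 AND 0 = 0
w3 = w1 NOR w2 = 0 NOR 0 = 1
w4 = w3 NOR x4 = 1 NOR 0 = 0
w5 = x2 NOR w4 = 0 NOR 0 = 1
w6 = x3 AND w5 = 1 AND 1 = 1
So w5 = 1 and w6 = 1.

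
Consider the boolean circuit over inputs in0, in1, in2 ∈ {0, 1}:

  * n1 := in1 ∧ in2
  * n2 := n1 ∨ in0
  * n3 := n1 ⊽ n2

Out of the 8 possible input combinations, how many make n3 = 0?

5

n3 = n1 ⊽ n2 must be 0, so at least one of n1, n2 is 1.
Satisfying assignments:
  in0=0, in1=1, in2=1
  in0=1, in1=0, in2=0
  in0=1, in1=0, in2=1
  in0=1, in1=1, in2=0
  in0=1, in1=1, in2=1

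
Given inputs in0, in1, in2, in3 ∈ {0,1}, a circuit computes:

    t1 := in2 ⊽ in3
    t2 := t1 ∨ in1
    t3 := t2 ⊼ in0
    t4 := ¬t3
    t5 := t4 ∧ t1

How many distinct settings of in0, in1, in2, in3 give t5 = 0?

t5 = t4 ∧ t1 must be 0, so at least one of t4, t1 is 0.
Enumerating the 16 input combinations, 14 give t5 = 0 and 2 give t5 = 1.

14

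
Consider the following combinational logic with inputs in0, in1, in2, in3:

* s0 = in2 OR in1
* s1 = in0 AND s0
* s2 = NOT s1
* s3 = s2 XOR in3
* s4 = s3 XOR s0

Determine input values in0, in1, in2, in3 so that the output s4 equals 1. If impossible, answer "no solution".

in0=0, in1=0, in2=1, in3=1

Check with in0=0, in1=0, in2=1, in3=1:
s0 = in2 OR in1 = 1 OR 0 = 1
s1 = in0 AND s0 = 0 AND 1 = 0
s2 = NOT s1 = NOT 0 = 1
s3 = s2 XOR in3 = 1 XOR 1 = 0
s4 = s3 XOR s0 = 0 XOR 1 = 1
So s4 = 1 as required.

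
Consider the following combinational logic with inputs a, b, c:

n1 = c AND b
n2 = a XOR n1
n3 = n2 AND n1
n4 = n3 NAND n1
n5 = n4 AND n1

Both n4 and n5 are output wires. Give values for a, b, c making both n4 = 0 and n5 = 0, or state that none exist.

a=0, b=1, c=1

Check with a=0, b=1, c=1:
n1 = c AND b = 1 AND 1 = 1
n2 = a XOR n1 = 0 XOR 1 = 1
n3 = n2 AND n1 = 1 AND 1 = 1
n4 = n3 NAND n1 = 1 NAND 1 = 0
n5 = n4 AND n1 = 0 AND 1 = 0
So n4 = 0 and n5 = 0.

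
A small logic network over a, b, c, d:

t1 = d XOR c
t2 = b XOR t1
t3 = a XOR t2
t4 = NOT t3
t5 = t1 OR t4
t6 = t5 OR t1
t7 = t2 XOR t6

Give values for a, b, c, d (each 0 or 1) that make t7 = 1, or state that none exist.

Check with a=1 b=1 c=0 d=1:
t1 = d XOR c = 1 XOR 0 = 1
t2 = b XOR t1 = 1 XOR 1 = 0
t3 = a XOR t2 = 1 XOR 0 = 1
t4 = NOT t3 = NOT 1 = 0
t5 = t1 OR t4 = 1 OR 0 = 1
t6 = t5 OR t1 = 1 OR 1 = 1
t7 = t2 XOR t6 = 0 XOR 1 = 1
So t7 = 1 as required.

a=1 b=1 c=0 d=1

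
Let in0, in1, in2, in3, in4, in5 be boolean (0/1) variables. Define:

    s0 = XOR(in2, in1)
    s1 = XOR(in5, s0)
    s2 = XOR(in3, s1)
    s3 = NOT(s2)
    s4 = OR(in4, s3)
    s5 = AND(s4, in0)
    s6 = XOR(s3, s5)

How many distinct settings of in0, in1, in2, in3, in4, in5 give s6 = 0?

40

s6 = XOR(s3, s5) must be 0, so s3 and s5 are equal.
Enumerating the 64 input combinations, 40 give s6 = 0 and 24 give s6 = 1.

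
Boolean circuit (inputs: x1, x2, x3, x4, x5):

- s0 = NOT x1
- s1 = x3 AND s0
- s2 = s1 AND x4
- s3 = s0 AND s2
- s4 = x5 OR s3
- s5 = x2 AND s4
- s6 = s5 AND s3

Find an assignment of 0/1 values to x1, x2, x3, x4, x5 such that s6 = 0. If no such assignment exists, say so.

x1=0 x2=0 x3=1 x4=0 x5=1

s6 = s5 AND s3 must be 0, so at least one of s5, s3 is 0.
Check with x1=0 x2=0 x3=1 x4=0 x5=1:
s0 = NOT x1 = NOT 0 = 1
s1 = x3 AND s0 = 1 AND 1 = 1
s2 = s1 AND x4 = 1 AND 0 = 0
s3 = s0 AND s2 = 1 AND 0 = 0
s4 = x5 OR s3 = 1 OR 0 = 1
s5 = x2 AND s4 = 0 AND 1 = 0
s6 = s5 AND s3 = 0 AND 0 = 0
So s6 = 0 as required.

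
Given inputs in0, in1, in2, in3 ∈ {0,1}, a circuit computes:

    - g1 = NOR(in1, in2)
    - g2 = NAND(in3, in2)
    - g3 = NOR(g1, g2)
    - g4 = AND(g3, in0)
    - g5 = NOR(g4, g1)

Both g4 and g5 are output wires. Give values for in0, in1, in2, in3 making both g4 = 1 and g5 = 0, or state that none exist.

in0=1, in1=0, in2=1, in3=1

Check with in0=1, in1=0, in2=1, in3=1:
g1 = NOR(in1, in2) = NOR(0, 1) = 0
g2 = NAND(in3, in2) = NAND(1, 1) = 0
g3 = NOR(g1, g2) = NOR(0, 0) = 1
g4 = AND(g3, in0) = AND(1, 1) = 1
g5 = NOR(g4, g1) = NOR(1, 0) = 0
So g4 = 1 and g5 = 0.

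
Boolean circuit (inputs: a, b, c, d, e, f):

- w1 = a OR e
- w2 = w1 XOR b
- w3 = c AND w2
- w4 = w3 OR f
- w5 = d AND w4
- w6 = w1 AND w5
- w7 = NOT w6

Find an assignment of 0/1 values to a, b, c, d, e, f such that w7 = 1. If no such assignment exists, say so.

a=1 b=0 c=1 d=0 e=1 f=0

w7 = NOT w6 must be 1, so w6 = 0.
w6 = w1 AND w5 must be 0, so at least one of w1, w5 is 0.
Check with a=1 b=0 c=1 d=0 e=1 f=0:
w1 = a OR e = 1 OR 1 = 1
w2 = w1 XOR b = 1 XOR 0 = 1
w3 = c AND w2 = 1 AND 1 = 1
w4 = w3 OR f = 1 OR 0 = 1
w5 = d AND w4 = 0 AND 1 = 0
w6 = w1 AND w5 = 1 AND 0 = 0
w7 = NOT w6 = NOT 0 = 1
So w7 = 1 as required.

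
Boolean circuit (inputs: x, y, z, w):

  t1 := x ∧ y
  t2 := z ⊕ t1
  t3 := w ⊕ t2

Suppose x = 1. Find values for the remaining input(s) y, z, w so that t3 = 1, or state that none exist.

y=0, z=1, w=0

Check with x = 1 and y=0, z=1, w=0:
t1 = x ∧ y = 1 ∧ 0 = 0
t2 = z ⊕ t1 = 1 ⊕ 0 = 1
t3 = w ⊕ t2 = 0 ⊕ 1 = 1
So t3 = 1.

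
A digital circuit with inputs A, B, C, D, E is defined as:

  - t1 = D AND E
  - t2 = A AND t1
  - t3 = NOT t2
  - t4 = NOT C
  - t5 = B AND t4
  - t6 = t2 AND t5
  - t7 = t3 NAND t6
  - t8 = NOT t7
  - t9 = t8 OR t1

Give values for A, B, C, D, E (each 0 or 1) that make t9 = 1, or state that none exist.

t9 = t8 OR t1 must be 1, so at least one of t8, t1 is 1.
Check with A=1, B=1, C=0, D=1, E=1:
t1 = D AND E = 1 AND 1 = 1
t2 = A AND t1 = 1 AND 1 = 1
t3 = NOT t2 = NOT 1 = 0
t4 = NOT C = NOT 0 = 1
t5 = B AND t4 = 1 AND 1 = 1
t6 = t2 AND t5 = 1 AND 1 = 1
t7 = t3 NAND t6 = 0 NAND 1 = 1
t8 = NOT t7 = NOT 1 = 0
t9 = t8 OR t1 = 0 OR 1 = 1
So t9 = 1 as required.

A=1, B=1, C=0, D=1, E=1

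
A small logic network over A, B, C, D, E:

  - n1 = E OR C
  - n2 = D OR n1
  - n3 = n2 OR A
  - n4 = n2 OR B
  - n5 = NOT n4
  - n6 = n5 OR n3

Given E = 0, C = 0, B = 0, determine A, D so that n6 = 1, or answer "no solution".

A=0 D=0

Check with E = 0, C = 0, B = 0 and A=0, D=0:
n1 = E OR C = 0 OR 0 = 0
n2 = D OR n1 = 0 OR 0 = 0
n3 = n2 OR A = 0 OR 0 = 0
n4 = n2 OR B = 0 OR 0 = 0
n5 = NOT n4 = NOT 0 = 1
n6 = n5 OR n3 = 1 OR 0 = 1
So n6 = 1.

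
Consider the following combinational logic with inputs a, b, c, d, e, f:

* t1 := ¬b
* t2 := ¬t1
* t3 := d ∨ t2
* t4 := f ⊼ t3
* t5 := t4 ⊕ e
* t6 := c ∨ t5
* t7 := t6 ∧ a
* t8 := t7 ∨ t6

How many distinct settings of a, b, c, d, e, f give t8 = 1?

t8 = t7 ∨ t6 must be 1, so at least one of t7, t6 is 1.
Enumerating the 64 input combinations, 48 give t8 = 1 and 16 give t8 = 0.

48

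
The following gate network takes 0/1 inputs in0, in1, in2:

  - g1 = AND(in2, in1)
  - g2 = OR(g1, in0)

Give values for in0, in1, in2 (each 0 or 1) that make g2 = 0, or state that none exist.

in0=0, in1=0, in2=1

g2 = OR(g1, in0) must be 0, so both g1 = 0 and in0 = 0.
g1 = AND(in2, in1) must be 0, so at least one of in2, in1 is 0.
Check with in0=0, in1=0, in2=1:
g1 = AND(in2, in1) = AND(1, 0) = 0
g2 = OR(g1, in0) = OR(0, 0) = 0
So g2 = 0 as required.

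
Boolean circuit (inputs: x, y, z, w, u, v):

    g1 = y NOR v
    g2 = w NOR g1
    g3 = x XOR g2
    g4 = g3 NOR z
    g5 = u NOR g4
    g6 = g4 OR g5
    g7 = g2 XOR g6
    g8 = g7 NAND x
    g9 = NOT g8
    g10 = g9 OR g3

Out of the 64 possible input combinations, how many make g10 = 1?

g10 = g9 OR g3 must be 1, so at least one of g9, g3 is 1.
Enumerating the 64 input combinations, 35 give g10 = 1 and 29 give g10 = 0.

35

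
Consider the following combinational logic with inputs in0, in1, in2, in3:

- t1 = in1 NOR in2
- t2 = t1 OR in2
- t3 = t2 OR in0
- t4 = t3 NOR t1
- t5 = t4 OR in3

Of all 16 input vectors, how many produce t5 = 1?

t5 = t4 OR in3 must be 1, so at least one of t4, in3 is 1.
Enumerating the 16 input combinations, 9 give t5 = 1 and 7 give t5 = 0.

9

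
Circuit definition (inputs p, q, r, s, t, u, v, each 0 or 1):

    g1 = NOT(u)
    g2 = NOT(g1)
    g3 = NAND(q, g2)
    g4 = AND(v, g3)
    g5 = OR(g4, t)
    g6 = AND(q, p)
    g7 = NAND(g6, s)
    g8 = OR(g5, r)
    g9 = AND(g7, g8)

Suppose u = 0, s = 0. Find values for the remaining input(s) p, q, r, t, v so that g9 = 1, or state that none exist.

p=1, q=0, r=1, t=1, v=0

Check with u = 0, s = 0 and p=1, q=0, r=1, t=1, v=0:
g1 = NOT(u) = NOT 0 = 1
g2 = NOT(g1) = NOT 1 = 0
g3 = NAND(q, g2) = NAND(0, 0) = 1
g4 = AND(v, g3) = AND(0, 1) = 0
g5 = OR(g4, t) = OR(0, 1) = 1
g6 = AND(q, p) = AND(0, 1) = 0
g7 = NAND(g6, s) = NAND(0, 0) = 1
g8 = OR(g5, r) = OR(1, 1) = 1
g9 = AND(g7, g8) = AND(1, 1) = 1
So g9 = 1.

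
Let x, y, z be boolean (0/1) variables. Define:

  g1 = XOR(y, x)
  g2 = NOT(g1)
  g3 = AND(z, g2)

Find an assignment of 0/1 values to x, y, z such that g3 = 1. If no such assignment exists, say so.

x=0 y=0 z=1

Check with x=0 y=0 z=1:
g1 = XOR(y, x) = XOR(0, 0) = 0
g2 = NOT(g1) = NOT 0 = 1
g3 = AND(z, g2) = AND(1, 1) = 1
So g3 = 1 as required.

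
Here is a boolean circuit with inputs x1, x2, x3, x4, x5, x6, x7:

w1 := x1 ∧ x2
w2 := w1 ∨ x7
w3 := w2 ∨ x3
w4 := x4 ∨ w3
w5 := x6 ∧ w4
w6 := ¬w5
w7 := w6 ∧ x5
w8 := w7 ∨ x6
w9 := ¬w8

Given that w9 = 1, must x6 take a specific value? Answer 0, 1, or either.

w9 = ¬w8 must be 1, so w8 = 0.
w8 = w7 ∨ x6 must be 0, so both w7 = 0 and x6 = 0.
w7 = w6 ∧ x5 must be 0, so at least one of w6, x5 is 0.
Every assignment with w9 = 1 has x6 = 0; there are 32 such assignment(s).

0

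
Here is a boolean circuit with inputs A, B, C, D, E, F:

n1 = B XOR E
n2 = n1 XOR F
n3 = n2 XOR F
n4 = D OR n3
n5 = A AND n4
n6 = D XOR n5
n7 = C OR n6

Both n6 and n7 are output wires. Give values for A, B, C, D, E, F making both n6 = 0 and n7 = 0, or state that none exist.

Check with A=1, B=1, C=0, D=1, E=1, F=1:
n1 = B XOR E = 1 XOR 1 = 0
n2 = n1 XOR F = 0 XOR 1 = 1
n3 = n2 XOR F = 1 XOR 1 = 0
n4 = D OR n3 = 1 OR 0 = 1
n5 = A AND n4 = 1 AND 1 = 1
n6 = D XOR n5 = 1 XOR 1 = 0
n7 = C OR n6 = 0 OR 0 = 0
So n6 = 0 and n7 = 0.

A=1, B=1, C=0, D=1, E=1, F=1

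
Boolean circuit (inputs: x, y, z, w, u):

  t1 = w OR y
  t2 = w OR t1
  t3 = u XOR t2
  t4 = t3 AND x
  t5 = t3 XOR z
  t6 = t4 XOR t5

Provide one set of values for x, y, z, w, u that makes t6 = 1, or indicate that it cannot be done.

t6 = t4 XOR t5 must be 1, so t4 and t5 differ.
Check with x=0 y=1 z=1 w=0 u=1:
t1 = w OR y = 0 OR 1 = 1
t2 = w OR t1 = 0 OR 1 = 1
t3 = u XOR t2 = 1 XOR 1 = 0
t4 = t3 AND x = 0 AND 0 = 0
t5 = t3 XOR z = 0 XOR 1 = 1
t6 = t4 XOR t5 = 0 XOR 1 = 1
So t6 = 1 as required.

x=0 y=1 z=1 w=0 u=1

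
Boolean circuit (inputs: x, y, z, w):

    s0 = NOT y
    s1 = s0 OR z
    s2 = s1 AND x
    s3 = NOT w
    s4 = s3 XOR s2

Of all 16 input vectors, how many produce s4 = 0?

s4 = s3 XOR s2 must be 0, so s3 and s2 are equal.
Enumerating the 16 input combinations, 8 give s4 = 0 and 8 give s4 = 1.

8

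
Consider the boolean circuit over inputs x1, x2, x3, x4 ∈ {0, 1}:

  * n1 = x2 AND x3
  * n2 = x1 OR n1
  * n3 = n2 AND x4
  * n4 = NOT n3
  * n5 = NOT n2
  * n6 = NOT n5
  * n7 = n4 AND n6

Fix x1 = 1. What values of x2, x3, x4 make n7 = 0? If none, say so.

Check with x1 = 1 and x2=0, x3=1, x4=1:
n1 = x2 AND x3 = 0 AND 1 = 0
n2 = x1 OR n1 = 1 OR 0 = 1
n3 = n2 AND x4 = 1 AND 1 = 1
n4 = NOT n3 = NOT 1 = 0
n5 = NOT n2 = NOT 1 = 0
n6 = NOT n5 = NOT 0 = 1
n7 = n4 AND n6 = 0 AND 1 = 0
So n7 = 0.

x2=0 x3=1 x4=1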